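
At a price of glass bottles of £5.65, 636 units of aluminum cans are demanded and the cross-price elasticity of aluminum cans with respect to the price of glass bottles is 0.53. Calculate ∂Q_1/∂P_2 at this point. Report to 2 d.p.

ε = (∂Q_1/∂P_2)·(P_2/Q_1) ⇒ ∂Q_1/∂P_2 = ε·Q_1/P_2 = 0.53 × 636/5.65 ≈ 59.66.

59.66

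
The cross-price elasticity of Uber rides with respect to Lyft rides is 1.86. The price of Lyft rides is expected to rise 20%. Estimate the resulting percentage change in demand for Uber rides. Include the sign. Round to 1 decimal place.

37.2%

%ΔQ ≈ ε × %ΔP of Lyft rides = 1.86 × (20%) = 37.2%.
Demand for Uber rides rises by about 37.2%.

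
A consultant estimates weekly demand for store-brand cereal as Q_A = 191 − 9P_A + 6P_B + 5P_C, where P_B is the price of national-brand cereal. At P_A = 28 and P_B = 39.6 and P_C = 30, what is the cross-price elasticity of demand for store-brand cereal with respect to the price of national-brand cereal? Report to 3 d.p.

0.727

At P_A = 28 and P_B = 39.6 and P_C = 30: Q_A = 326.6.
∂Q_A/∂P_B = 6.
ε = (∂Q_A/∂P_B)(P_B/Q_A) = 6 × (39.6/326.6) ≈ 0.727.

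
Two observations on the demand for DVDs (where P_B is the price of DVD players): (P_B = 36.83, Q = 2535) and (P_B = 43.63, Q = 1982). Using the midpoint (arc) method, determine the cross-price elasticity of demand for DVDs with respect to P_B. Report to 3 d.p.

ΔQ_A = 1982 − 2535 = -553; ΔP_B = 43.63 − 36.83 = 6.8.
Midpoints: Q̄_A = 2258.5, P̄_B = 40.23.
ε = (ΔQ_A/Q̄_A)/(ΔP_B/P̄_B) = (-553/2258.5)/(6.8/40.23) ≈ -1.449.
ε < 0: DVDs and DVD players are complements.

-1.449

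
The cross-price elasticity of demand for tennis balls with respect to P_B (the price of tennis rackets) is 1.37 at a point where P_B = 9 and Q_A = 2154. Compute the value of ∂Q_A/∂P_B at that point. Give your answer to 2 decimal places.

327.89

ε = (∂Q_A/∂P_B)·(P_B/Q_A) ⇒ ∂Q_A/∂P_B = ε·Q_A/P_B = 1.37 × 2154/9 ≈ 327.89.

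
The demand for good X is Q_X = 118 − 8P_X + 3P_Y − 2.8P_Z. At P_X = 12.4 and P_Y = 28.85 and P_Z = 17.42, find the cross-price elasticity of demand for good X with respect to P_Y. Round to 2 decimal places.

At P_X = 12.4 and P_Y = 28.85 and P_Z = 17.42: Q_X = 56.574.
∂Q_X/∂P_Y = 3.
ε = (∂Q_X/∂P_Y)(P_Y/Q_X) = 3 × (28.85/56.574) ≈ 1.53.

1.53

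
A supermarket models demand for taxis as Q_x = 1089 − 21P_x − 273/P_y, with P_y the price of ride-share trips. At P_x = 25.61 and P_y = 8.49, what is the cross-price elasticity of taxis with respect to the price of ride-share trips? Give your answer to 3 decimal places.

At P_x = 25.61 and P_y = 8.49: Q_x = 519.035.
∂Q_x/∂P_y = 273/P_y² = 3.7875.
ε = (∂Q_x/∂P_y)(P_y/Q_x) = 3.7875 × (8.49/519.035) ≈ 0.062.
ε > 0: substitutes.

0.062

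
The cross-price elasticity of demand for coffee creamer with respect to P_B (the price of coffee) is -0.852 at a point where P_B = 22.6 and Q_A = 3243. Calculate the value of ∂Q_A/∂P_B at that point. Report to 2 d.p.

-122.26

ε = (∂Q_A/∂P_B)·(P_B/Q_A) ⇒ ∂Q_A/∂P_B = ε·Q_A/P_B = -0.852 × 3243/22.6 ≈ -122.26.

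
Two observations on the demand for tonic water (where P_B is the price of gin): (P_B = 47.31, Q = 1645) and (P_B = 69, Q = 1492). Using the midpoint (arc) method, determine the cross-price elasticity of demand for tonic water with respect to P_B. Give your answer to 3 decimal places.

-0.262

ΔQ_A = 1492 − 1645 = -153; ΔP_B = 69 − 47.31 = 21.69.
Midpoints: Q̄_A = 1568.5, P̄_B = 58.16.
ε = (ΔQ_A/Q̄_A)/(ΔP_B/P̄_B) = (-153/1568.5)/(21.69/58.16) ≈ -0.262.
ε < 0: tonic water and gin are complements.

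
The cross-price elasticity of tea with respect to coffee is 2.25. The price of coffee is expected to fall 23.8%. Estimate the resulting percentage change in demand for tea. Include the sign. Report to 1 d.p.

%ΔQ ≈ ε × %ΔP of coffee = 2.25 × (-23.8%) = -53.6%.

-53.6%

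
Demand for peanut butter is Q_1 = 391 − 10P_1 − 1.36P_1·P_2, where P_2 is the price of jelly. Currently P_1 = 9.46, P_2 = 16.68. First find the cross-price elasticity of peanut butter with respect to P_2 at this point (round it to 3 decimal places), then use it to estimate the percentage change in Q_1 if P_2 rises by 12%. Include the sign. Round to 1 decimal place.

-31.5%

At P_1 = 9.46, P_2 = 16.68: Q_1 = 81.802.
∂Q_1/∂P_2 = -1.36P_1 = -12.8656.
ε = (∂Q_1/∂P_2)(P_2/Q_1) = -12.8656 × 16.68/81.802 ≈ -2.623.
%ΔQ_1 ≈ ε × %ΔP_2 = -2.623 × (12%) = -31.5%.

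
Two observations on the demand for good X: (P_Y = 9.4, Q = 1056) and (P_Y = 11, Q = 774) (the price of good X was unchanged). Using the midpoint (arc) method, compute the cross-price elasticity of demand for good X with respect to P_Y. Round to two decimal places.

ΔQ_X = 774 − 1056 = -282; ΔP_Y = 11 − 9.4 = 1.6.
Midpoints: Q̄_X = 915.0, P̄_Y = 10.20.
ε = (ΔQ_X/Q̄_X)/(ΔP_Y/P̄_Y) = (-282/915.0)/(1.6/10.20) ≈ -1.96.
ε < 0: good X and good Y are complements.

-1.96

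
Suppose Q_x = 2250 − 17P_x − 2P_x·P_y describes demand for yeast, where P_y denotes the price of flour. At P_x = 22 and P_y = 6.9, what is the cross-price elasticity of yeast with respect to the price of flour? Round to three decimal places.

At P_x = 22 and P_y = 6.9: Q_x = 1572.4.
∂Q_x/∂P_y = -2P_x = -2(22) = -44.0000.
ε = (∂Q_x/∂P_y)(P_y/Q_x) = -44.0000 × (6.9/1572.4) ≈ -0.193.

-0.193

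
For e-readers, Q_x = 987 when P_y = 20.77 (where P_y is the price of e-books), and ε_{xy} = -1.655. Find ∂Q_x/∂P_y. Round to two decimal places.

ε = (∂Q_x/∂P_y)·(P_y/Q_x) ⇒ ∂Q_x/∂P_y = ε·Q_x/P_y = -1.655 × 987/20.77 ≈ -78.65.

-78.65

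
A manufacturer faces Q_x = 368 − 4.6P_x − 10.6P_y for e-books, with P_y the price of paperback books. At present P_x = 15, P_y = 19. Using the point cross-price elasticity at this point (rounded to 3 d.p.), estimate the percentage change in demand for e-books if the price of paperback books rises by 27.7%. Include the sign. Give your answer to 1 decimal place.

At P_x = 15, P_y = 19: Q_x = 97.6.
∂Q_x/∂P_y = -10.6.
ε = (∂Q_x/∂P_y)(P_y/Q_x) = -10.6000 × 19/97.6 ≈ -2.064.
%ΔQ_x ≈ ε × %ΔP_y = -2.064 × (27.7%) = -57.2%.

-57.2%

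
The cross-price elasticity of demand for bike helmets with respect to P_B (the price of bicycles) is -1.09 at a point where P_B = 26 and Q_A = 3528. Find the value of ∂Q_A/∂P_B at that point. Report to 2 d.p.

-147.90

ε = (∂Q_A/∂P_B)·(P_B/Q_A) ⇒ ∂Q_A/∂P_B = ε·Q_A/P_B = -1.09 × 3528/26 ≈ -147.90.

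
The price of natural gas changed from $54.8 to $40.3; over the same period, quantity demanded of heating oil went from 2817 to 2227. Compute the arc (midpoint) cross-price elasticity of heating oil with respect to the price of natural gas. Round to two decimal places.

ΔQ_A = 2227 − 2817 = -590; ΔP_B = 40.3 − 54.8 = -14.5.
Midpoints: Q̄_A = 2522.0, P̄_B = 47.55.
ε = (ΔQ_A/Q̄_A)/(ΔP_B/P̄_B) = (-590/2522.0)/(-14.5/47.55) ≈ 0.77.
ε > 0: heating oil and natural gas are substitutes.

0.77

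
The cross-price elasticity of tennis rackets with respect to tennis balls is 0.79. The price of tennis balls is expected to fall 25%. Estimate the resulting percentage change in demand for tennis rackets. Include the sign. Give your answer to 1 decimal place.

%ΔQ ≈ ε × %ΔP of tennis balls = 0.79 × (-25%) = -19.8%.

-19.8%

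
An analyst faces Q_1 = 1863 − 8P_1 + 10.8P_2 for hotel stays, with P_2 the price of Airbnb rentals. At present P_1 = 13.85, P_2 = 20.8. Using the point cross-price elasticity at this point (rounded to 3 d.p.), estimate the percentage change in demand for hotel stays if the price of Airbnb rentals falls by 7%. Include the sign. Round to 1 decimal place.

At P_1 = 13.85, P_2 = 20.8: Q_1 = 1976.84.
∂Q_1/∂P_2 = 10.8.
ε = (∂Q_1/∂P_2)(P_2/Q_1) = 10.8000 × 20.8/1976.84 ≈ 0.114.
%ΔQ_1 ≈ ε × %ΔP_2 = 0.114 × (-7%) = -0.8%.

-0.8%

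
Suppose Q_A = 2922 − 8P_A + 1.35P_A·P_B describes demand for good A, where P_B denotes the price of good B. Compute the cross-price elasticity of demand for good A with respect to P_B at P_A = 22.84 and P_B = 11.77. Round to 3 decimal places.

0.117

At P_A = 22.84 and P_B = 11.77: Q_A = 3102.196.
∂Q_A/∂P_B = 1.35P_A = 1.35(22.84) = 30.8340.
ε = (∂Q_A/∂P_B)(P_B/Q_A) = 30.8340 × (11.77/3102.196) ≈ 0.117.
ε > 0: substitutes.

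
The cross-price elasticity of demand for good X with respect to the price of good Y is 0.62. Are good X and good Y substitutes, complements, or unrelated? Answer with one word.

substitutes

ε = 0.62 > 0, so a higher price of good Y raises demand for good X: substitutes.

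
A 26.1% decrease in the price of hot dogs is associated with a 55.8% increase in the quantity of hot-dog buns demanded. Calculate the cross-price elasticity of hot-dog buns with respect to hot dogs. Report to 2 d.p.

-2.14

ε = (%ΔQ of hot-dog buns) / (%ΔP of hot dogs) = (55.8%) / (-26.1%) ≈ -2.14.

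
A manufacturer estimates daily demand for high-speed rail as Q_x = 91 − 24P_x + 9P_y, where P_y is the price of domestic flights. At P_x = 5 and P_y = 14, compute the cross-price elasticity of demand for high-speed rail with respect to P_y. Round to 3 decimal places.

1.299

At P_x = 5 and P_y = 14: Q_x = 97.
∂Q_x/∂P_y = 9.
ε = (∂Q_x/∂P_y)(P_y/Q_x) = 9 × (14/97) ≈ 1.299.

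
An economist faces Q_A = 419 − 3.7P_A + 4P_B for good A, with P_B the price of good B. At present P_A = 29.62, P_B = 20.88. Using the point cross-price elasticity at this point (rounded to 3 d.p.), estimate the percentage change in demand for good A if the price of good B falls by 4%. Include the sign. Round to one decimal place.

At P_A = 29.62, P_B = 20.88: Q_A = 392.926.
∂Q_A/∂P_B = 4.
ε = (∂Q_A/∂P_B)(P_B/Q_A) = 4.0000 × 20.88/392.926 ≈ 0.213.
%ΔQ_A ≈ ε × %ΔP_B = 0.213 × (-4%) = -0.9%.

-0.9%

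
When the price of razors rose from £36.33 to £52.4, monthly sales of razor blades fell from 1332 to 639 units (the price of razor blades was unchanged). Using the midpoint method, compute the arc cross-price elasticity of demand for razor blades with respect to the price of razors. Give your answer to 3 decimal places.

-1.941

ΔQ_A = 639 − 1332 = -693; ΔP_B = 52.4 − 36.33 = 16.07.
Midpoints: Q̄_A = 985.5, P̄_B = 44.36.
ε = (ΔQ_A/Q̄_A)/(ΔP_B/P̄_B) = (-693/985.5)/(16.07/44.36) ≈ -1.941.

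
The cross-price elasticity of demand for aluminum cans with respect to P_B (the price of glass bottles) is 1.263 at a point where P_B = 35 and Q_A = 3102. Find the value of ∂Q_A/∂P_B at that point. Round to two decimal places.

ε = (∂Q_A/∂P_B)·(P_B/Q_A) ⇒ ∂Q_A/∂P_B = ε·Q_A/P_B = 1.263 × 3102/35 ≈ 111.94.

111.94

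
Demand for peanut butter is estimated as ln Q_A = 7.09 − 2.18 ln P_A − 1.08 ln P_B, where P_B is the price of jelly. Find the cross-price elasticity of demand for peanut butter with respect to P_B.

In a log-linear (constant-elasticity) demand function, the coefficient on ln P_B is the cross-price elasticity.
ε = -1.08. Negative, so peanut butter and jelly are complements.

-1.08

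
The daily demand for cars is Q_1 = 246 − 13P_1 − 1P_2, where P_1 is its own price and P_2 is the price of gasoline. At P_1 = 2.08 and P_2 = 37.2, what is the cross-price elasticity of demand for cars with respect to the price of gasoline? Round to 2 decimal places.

At P_1 = 2.08 and P_2 = 37.2: Q_1 = 181.76.
∂Q_1/∂P_2 = -1.
ε = (∂Q_1/∂P_2)(P_2/Q_1) = -1 × (37.2/181.76) ≈ -0.20.

-0.20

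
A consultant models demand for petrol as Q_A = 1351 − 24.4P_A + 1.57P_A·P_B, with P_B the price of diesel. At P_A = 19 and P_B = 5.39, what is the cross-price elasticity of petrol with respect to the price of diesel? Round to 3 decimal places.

At P_A = 19 and P_B = 5.39: Q_A = 1048.184.
∂Q_A/∂P_B = 1.57P_A = 1.57(19) = 29.8300.
ε = (∂Q_A/∂P_B)(P_B/Q_A) = 29.8300 × (5.39/1048.184) ≈ 0.153.

0.153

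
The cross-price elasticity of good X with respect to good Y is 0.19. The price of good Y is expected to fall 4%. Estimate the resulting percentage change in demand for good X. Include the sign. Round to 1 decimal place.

%ΔQ ≈ ε × %ΔP of good Y = 0.19 × (-4%) = -0.8%.
Demand for good X falls by about 0.8%.

-0.8%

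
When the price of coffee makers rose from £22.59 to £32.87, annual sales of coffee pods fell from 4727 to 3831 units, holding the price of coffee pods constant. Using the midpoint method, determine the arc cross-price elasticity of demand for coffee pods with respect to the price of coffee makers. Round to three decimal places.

-0.565

ΔQ_A = 3831 − 4727 = -896; ΔP_B = 32.87 − 22.59 = 10.28.
Midpoints: Q̄_A = 4279.0, P̄_B = 27.73.
ε = (ΔQ_A/Q̄_A)/(ΔP_B/P̄_B) = (-896/4279.0)/(10.28/27.73) ≈ -0.565.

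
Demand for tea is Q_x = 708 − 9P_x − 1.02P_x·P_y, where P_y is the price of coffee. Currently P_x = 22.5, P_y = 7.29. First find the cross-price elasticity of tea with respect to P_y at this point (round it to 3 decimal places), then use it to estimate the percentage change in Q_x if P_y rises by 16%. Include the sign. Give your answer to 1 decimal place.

At P_x = 22.5, P_y = 7.29: Q_x = 338.195.
∂Q_x/∂P_y = -1.02P_x = -22.9500.
ε = (∂Q_x/∂P_y)(P_y/Q_x) = -22.9500 × 7.29/338.195 ≈ -0.495.
%ΔQ_x ≈ ε × %ΔP_y = -0.495 × (16%) = -7.9%.

-7.9%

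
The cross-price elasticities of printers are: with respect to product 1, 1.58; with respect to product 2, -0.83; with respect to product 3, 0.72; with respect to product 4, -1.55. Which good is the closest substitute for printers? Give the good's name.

Substitutes have ε > 0. Among the positive values, 1.58 (product 1) is largest.

product 1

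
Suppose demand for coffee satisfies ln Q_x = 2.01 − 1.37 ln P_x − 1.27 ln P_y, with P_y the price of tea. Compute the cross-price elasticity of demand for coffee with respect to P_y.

-1.27

In a log-linear (constant-elasticity) demand function, the coefficient on ln P_y is the cross-price elasticity.
ε = -1.27. Negative, so coffee and tea are complements.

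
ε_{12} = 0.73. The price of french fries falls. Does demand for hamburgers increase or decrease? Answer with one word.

decrease

ε > 0 and the price of french fries falls, so the quantity of hamburgers moves in the same direction: it decreases.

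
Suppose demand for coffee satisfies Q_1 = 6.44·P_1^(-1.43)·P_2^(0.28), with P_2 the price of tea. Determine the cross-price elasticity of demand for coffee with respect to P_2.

0.28

In a log-linear (constant-elasticity) demand function, the coefficient on the exponent of P_2 is the cross-price elasticity.
ε = 0.28. Positive, so coffee and tea are substitutes.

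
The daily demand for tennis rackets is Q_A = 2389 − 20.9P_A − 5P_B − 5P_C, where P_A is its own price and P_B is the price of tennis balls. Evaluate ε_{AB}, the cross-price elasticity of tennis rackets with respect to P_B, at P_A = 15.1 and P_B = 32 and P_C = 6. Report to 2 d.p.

At P_A = 15.1 and P_B = 32 and P_C = 6: Q_A = 1883.41.
∂Q_A/∂P_B = -5.
ε = (∂Q_A/∂P_B)(P_B/Q_A) = -5 × (32/1883.41) ≈ -0.08.

-0.08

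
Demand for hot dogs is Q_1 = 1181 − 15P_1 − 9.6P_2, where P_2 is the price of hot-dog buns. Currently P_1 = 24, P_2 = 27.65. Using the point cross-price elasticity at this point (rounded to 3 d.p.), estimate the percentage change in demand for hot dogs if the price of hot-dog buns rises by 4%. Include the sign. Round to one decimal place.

-1.9%

At P_1 = 24, P_2 = 27.65: Q_1 = 555.56.
∂Q_1/∂P_2 = -9.6.
ε = (∂Q_1/∂P_2)(P_2/Q_1) = -9.6000 × 27.65/555.56 ≈ -0.478.
%ΔQ_1 ≈ ε × %ΔP_2 = -0.478 × (4%) = -1.9%.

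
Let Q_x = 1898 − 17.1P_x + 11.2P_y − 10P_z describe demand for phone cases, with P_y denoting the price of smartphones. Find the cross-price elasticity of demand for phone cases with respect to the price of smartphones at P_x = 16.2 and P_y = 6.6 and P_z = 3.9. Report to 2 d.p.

At P_x = 16.2 and P_y = 6.6 and P_z = 3.9: Q_x = 1655.9.
∂Q_x/∂P_y = 11.2.
ε = (∂Q_x/∂P_y)(P_y/Q_x) = 11.2 × (6.6/1655.9) ≈ 0.04.
Since ε > 0, phone cases and smartphones are substitutes.

0.04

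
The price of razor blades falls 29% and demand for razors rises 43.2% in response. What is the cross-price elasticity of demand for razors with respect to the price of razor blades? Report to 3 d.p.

-1.490

ε = (%ΔQ of razors) / (%ΔP of razor blades) = (43.2%) / (-29%) ≈ -1.490.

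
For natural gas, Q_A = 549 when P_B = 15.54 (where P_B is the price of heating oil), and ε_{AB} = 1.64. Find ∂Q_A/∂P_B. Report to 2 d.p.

57.94

ε = (∂Q_A/∂P_B)·(P_B/Q_A) ⇒ ∂Q_A/∂P_B = ε·Q_A/P_B = 1.64 × 549/15.54 ≈ 57.94.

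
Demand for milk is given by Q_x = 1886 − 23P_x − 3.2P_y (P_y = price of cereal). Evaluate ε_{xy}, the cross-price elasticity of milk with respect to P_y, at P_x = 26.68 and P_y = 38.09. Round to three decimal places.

At P_x = 26.68 and P_y = 38.09: Q_x = 1150.472.
∂Q_x/∂P_y = -3.2.
ε = (∂Q_x/∂P_y)(P_y/Q_x) = -3.2 × (38.09/1150.472) ≈ -0.106.

-0.106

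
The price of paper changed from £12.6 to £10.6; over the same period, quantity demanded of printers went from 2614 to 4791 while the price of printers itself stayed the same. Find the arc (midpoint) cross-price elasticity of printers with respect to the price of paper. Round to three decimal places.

-3.410

ΔQ_A = 4791 − 2614 = 2177; ΔP_B = 10.6 − 12.6 = -2.
Midpoints: Q̄_A = 3702.5, P̄_B = 11.60.
ε = (ΔQ_A/Q̄_A)/(ΔP_B/P̄_B) = (2177/3702.5)/(-2/11.60) ≈ -3.410.
ε < 0: printers and paper are complements.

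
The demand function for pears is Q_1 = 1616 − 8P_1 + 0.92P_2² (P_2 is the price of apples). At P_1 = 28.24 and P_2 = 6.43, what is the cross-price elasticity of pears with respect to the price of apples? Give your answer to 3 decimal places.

0.053

At P_1 = 28.24 and P_2 = 6.43: Q_1 = 1428.117.
∂Q_1/∂P_2 = 1.84P_2 = 1.84(6.43) = 11.8312.
ε = (∂Q_1/∂P_2)(P_2/Q_1) = 11.8312 × (6.43/1428.117) ≈ 0.053.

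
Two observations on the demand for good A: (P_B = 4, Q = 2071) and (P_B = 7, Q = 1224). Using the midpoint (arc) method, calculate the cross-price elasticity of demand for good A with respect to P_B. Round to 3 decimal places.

ΔQ_A = 1224 − 2071 = -847; ΔP_B = 7 − 4 = 3.
Midpoints: Q̄_A = 1647.5, P̄_B = 5.50.
ε = (ΔQ_A/Q̄_A)/(ΔP_B/P̄_B) = (-847/1647.5)/(3/5.50) ≈ -0.943.

-0.943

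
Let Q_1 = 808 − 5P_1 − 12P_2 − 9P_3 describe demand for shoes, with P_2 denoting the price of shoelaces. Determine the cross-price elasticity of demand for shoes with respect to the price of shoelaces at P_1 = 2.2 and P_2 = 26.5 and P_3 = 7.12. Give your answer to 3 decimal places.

-0.766

At P_1 = 2.2 and P_2 = 26.5 and P_3 = 7.12: Q_1 = 414.92.
∂Q_1/∂P_2 = -12.
ε = (∂Q_1/∂P_2)(P_2/Q_1) = -12 × (26.5/414.92) ≈ -0.766.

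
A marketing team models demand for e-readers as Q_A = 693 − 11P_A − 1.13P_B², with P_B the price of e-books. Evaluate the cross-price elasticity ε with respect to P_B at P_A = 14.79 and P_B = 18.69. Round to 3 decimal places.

At P_A = 14.79 and P_B = 18.69: Q_A = 135.583.
∂Q_A/∂P_B = -2.26P_B = -2.26(18.69) = -42.2394.
ε = (∂Q_A/∂P_B)(P_B/Q_A) = -42.2394 × (18.69/135.583) ≈ -5.823.
ε < 0: complements.

-5.823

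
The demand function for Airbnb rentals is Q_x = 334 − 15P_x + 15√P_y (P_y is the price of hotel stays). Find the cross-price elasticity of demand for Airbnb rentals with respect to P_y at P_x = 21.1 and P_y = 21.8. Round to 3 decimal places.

At P_x = 21.1 and P_y = 21.8: Q_x = 87.536.
∂Q_x/∂P_y = 15/(2√P_y) = 15/(2√21.8) = 1.6063.
ε = (∂Q_x/∂P_y)(P_y/Q_x) = 1.6063 × (21.8/87.536) ≈ 0.400.

0.400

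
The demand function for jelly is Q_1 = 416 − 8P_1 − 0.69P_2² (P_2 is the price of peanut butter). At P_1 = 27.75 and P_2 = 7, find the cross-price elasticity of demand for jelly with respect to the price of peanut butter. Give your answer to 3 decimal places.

At P_1 = 27.75 and P_2 = 7: Q_1 = 160.19.
∂Q_1/∂P_2 = -1.38P_2 = -1.38(7) = -9.6600.
ε = (∂Q_1/∂P_2)(P_2/Q_1) = -9.6600 × (7/160.19) ≈ -0.422.

-0.422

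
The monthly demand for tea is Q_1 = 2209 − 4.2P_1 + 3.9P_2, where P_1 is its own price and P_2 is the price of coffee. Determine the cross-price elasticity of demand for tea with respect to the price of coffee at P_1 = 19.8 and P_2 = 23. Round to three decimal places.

At P_1 = 19.8 and P_2 = 23: Q_1 = 2215.54.
∂Q_1/∂P_2 = 3.9.
ε = (∂Q_1/∂P_2)(P_2/Q_1) = 3.9 × (23/2215.54) ≈ 0.040.

0.040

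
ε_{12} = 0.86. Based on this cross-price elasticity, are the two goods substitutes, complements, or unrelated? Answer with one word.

substitutes

ε = 0.86 > 0, so a higher price of good 2 raises demand for good 1: substitutes.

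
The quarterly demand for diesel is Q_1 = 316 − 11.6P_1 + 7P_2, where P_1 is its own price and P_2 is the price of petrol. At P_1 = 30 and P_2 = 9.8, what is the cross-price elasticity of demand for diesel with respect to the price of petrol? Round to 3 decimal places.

1.874

At P_1 = 30 and P_2 = 9.8: Q_1 = 36.6.
∂Q_1/∂P_2 = 7.
ε = (∂Q_1/∂P_2)(P_2/Q_1) = 7 × (9.8/36.6) ≈ 1.874.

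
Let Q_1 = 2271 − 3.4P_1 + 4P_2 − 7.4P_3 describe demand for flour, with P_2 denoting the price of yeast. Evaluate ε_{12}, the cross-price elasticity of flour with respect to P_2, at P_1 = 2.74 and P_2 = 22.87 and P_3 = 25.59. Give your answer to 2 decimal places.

0.04

At P_1 = 2.74 and P_2 = 22.87 and P_3 = 25.59: Q_1 = 2163.798.
∂Q_1/∂P_2 = 4.
ε = (∂Q_1/∂P_2)(P_2/Q_1) = 4 × (22.87/2163.798) ≈ 0.04.
Since ε > 0, flour and yeast are substitutes.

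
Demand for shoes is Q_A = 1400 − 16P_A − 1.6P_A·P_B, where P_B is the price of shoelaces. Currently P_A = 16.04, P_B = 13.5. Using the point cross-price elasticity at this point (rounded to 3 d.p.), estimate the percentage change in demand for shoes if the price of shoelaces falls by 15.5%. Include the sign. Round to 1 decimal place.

At P_A = 16.04, P_B = 13.5: Q_A = 796.896.
∂Q_A/∂P_B = -1.6P_A = -25.6640.
ε = (∂Q_A/∂P_B)(P_B/Q_A) = -25.6640 × 13.5/796.896 ≈ -0.435.
%ΔQ_A ≈ ε × %ΔP_B = -0.435 × (-15.5%) = 6.7%.

6.7%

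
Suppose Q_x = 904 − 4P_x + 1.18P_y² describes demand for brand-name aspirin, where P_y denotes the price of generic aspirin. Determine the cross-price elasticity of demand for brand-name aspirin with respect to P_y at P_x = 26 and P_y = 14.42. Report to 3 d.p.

0.469

At P_x = 26 and P_y = 14.42: Q_x = 1045.365.
∂Q_x/∂P_y = 2.36P_y = 2.36(14.42) = 34.0312.
ε = (∂Q_x/∂P_y)(P_y/Q_x) = 34.0312 × (14.42/1045.365) ≈ 0.469.
ε > 0: substitutes.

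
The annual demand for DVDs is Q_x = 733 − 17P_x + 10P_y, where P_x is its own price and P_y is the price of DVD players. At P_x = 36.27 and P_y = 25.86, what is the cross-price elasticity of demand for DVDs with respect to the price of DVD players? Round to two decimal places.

At P_x = 36.27 and P_y = 25.86: Q_x = 375.01.
∂Q_x/∂P_y = 10.
ε = (∂Q_x/∂P_y)(P_y/Q_x) = 10 × (25.86/375.01) ≈ 0.69.
Since ε > 0, DVDs and DVD players are substitutes.

0.69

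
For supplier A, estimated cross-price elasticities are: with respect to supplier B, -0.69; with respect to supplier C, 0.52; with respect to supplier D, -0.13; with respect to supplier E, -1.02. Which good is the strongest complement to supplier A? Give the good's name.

Complements have ε < 0. The most negative value is -1.02 (supplier E).

supplier E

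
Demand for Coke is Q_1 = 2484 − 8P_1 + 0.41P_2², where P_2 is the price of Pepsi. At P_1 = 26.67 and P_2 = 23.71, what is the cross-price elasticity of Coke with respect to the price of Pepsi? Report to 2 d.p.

0.18

At P_1 = 26.67 and P_2 = 23.71: Q_1 = 2501.127.
∂Q_1/∂P_2 = 0.82P_2 = 0.82(23.71) = 19.4422.
ε = (∂Q_1/∂P_2)(P_2/Q_1) = 19.4422 × (23.71/2501.127) ≈ 0.18.
ε > 0: substitutes.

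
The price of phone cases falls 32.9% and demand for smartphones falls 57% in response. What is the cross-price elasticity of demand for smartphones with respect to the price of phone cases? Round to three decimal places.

ε = (%ΔQ of smartphones) / (%ΔP of phone cases) = (-57%) / (-32.9%) ≈ 1.733.

1.733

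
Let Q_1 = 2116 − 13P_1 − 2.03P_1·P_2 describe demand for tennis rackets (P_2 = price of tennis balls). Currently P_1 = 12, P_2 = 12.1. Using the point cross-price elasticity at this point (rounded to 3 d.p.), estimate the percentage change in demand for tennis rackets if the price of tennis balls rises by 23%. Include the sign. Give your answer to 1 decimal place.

-4.1%

At P_1 = 12, P_2 = 12.1: Q_1 = 1665.244.
∂Q_1/∂P_2 = -2.03P_1 = -24.3600.
ε = (∂Q_1/∂P_2)(P_2/Q_1) = -24.3600 × 12.1/1665.244 ≈ -0.177.
%ΔQ_1 ≈ ε × %ΔP_2 = -0.177 × (23%) = -4.1%.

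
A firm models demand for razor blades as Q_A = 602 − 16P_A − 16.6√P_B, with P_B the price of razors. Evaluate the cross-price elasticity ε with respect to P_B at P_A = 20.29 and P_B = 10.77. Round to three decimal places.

At P_A = 20.29 and P_B = 10.77: Q_A = 222.883.
∂Q_A/∂P_B = -16.6/(2√P_B) = -16.6/(2√10.77) = -2.5291.
ε = (∂Q_A/∂P_B)(P_B/Q_A) = -2.5291 × (10.77/222.883) ≈ -0.122.
ε < 0: complements.

-0.122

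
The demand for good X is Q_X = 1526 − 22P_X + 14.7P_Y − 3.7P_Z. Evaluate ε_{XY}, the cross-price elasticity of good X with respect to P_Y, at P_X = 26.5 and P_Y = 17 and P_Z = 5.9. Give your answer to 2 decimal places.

At P_X = 26.5 and P_Y = 17 and P_Z = 5.9: Q_X = 1171.07.
∂Q_X/∂P_Y = 14.7.
ε = (∂Q_X/∂P_Y)(P_Y/Q_X) = 14.7 × (17/1171.07) ≈ 0.21.
Since ε > 0, good X and good Y are substitutes.

0.21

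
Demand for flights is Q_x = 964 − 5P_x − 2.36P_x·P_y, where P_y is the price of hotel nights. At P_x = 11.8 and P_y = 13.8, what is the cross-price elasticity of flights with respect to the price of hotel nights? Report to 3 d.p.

-0.738

At P_x = 11.8 and P_y = 13.8: Q_x = 520.698.
∂Q_x/∂P_y = -2.36P_x = -2.36(11.8) = -27.8480.
ε = (∂Q_x/∂P_y)(P_y/Q_x) = -27.8480 × (13.8/520.698) ≈ -0.738.
ε < 0: complements.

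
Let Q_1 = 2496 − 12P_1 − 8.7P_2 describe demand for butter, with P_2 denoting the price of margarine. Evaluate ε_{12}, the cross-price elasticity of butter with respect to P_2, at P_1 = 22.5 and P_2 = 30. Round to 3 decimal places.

-0.133

At P_1 = 22.5 and P_2 = 30: Q_1 = 1965.
∂Q_1/∂P_2 = -8.7.
ε = (∂Q_1/∂P_2)(P_2/Q_1) = -8.7 × (30/1965) ≈ -0.133.
Since ε < 0, butter and margarine are complements.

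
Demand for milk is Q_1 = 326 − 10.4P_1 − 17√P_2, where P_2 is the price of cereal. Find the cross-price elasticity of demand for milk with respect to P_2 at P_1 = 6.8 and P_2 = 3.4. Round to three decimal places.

At P_1 = 6.8 and P_2 = 3.4: Q_1 = 223.934.
∂Q_1/∂P_2 = -17/(2√P_2) = -17/(2√3.4) = -4.6098.
ε = (∂Q_1/∂P_2)(P_2/Q_1) = -4.6098 × (3.4/223.934) ≈ -0.070.

-0.070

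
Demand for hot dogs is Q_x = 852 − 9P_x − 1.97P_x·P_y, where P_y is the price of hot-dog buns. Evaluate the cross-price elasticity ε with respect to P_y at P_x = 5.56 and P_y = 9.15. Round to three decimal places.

At P_x = 5.56 and P_y = 9.15: Q_x = 701.738.
∂Q_x/∂P_y = -1.97P_x = -1.97(5.56) = -10.9532.
ε = (∂Q_x/∂P_y)(P_y/Q_x) = -10.9532 × (9.15/701.738) ≈ -0.143.
ε < 0: complements.

-0.143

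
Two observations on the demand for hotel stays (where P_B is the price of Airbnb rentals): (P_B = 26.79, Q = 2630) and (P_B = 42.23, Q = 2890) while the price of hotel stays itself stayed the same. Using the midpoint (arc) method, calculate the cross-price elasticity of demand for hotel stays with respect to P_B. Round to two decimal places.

0.21

ΔQ_A = 2890 − 2630 = 260; ΔP_B = 42.23 − 26.79 = 15.44.
Midpoints: Q̄_A = 2760.0, P̄_B = 34.51.
ε = (ΔQ_A/Q̄_A)/(ΔP_B/P̄_B) = (260/2760.0)/(15.44/34.51) ≈ 0.21.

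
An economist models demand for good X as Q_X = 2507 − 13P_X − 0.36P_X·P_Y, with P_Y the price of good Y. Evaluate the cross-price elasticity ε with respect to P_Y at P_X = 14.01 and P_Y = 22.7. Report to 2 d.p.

At P_X = 14.01 and P_Y = 22.7: Q_X = 2210.380.
∂Q_X/∂P_Y = -0.36P_X = -0.36(14.01) = -5.0436.
ε = (∂Q_X/∂P_Y)(P_Y/Q_X) = -5.0436 × (22.7/2210.380) ≈ -0.05.
ε < 0: complements.

-0.05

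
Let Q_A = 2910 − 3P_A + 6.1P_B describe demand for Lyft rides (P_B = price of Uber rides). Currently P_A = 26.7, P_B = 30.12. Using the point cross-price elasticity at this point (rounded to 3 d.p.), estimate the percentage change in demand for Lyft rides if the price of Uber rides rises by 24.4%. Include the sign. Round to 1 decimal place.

At P_A = 26.7, P_B = 30.12: Q_A = 3013.632.
∂Q_A/∂P_B = 6.1.
ε = (∂Q_A/∂P_B)(P_B/Q_A) = 6.1000 × 30.12/3013.632 ≈ 0.061.
%ΔQ_A ≈ ε × %ΔP_B = 0.061 × (24.4%) = 1.5%.

1.5%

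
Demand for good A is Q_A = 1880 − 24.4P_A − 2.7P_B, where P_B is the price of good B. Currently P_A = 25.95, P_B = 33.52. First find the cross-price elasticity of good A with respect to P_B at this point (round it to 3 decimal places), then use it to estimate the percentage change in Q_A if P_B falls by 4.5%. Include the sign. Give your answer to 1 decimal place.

0.4%

At P_A = 25.95, P_B = 33.52: Q_A = 1156.316.
∂Q_A/∂P_B = -2.7.
ε = (∂Q_A/∂P_B)(P_B/Q_A) = -2.7000 × 33.52/1156.316 ≈ -0.078.
%ΔQ_A ≈ ε × %ΔP_B = -0.078 × (-4.5%) = 0.4%.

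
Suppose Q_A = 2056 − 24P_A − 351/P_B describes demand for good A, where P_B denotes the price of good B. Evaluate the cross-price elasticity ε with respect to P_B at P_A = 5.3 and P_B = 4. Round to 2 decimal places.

0.05

At P_A = 5.3 and P_B = 4: Q_A = 1841.05.
∂Q_A/∂P_B = 351/P_B² = 21.9375.
ε = (∂Q_A/∂P_B)(P_B/Q_A) = 21.9375 × (4/1841.05) ≈ 0.05.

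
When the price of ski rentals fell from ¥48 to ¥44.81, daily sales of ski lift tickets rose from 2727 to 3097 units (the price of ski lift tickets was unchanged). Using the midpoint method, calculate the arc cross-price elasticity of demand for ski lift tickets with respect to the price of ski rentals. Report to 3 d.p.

-1.848

ΔQ_A = 3097 − 2727 = 370; ΔP_B = 44.81 − 48 = -3.19.
Midpoints: Q̄_A = 2912.0, P̄_B = 46.41.
ε = (ΔQ_A/Q̄_A)/(ΔP_B/P̄_B) = (370/2912.0)/(-3.19/46.41) ≈ -1.848.
ε < 0: ski lift tickets and ski rentals are complements.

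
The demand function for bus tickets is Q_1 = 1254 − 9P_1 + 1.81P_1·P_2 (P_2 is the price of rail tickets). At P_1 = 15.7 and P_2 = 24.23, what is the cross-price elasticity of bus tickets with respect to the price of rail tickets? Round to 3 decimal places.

0.382

At P_1 = 15.7 and P_2 = 24.23: Q_1 = 1801.244.
∂Q_1/∂P_2 = 1.81P_1 = 1.81(15.7) = 28.4170.
ε = (∂Q_1/∂P_2)(P_2/Q_1) = 28.4170 × (24.23/1801.244) ≈ 0.382.
ε > 0: substitutes.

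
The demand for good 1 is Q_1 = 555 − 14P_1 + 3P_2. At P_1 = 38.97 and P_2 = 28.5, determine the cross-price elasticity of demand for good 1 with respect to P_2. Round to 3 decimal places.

0.901

At P_1 = 38.97 and P_2 = 28.5: Q_1 = 94.92.
∂Q_1/∂P_2 = 3.
ε = (∂Q_1/∂P_2)(P_2/Q_1) = 3 × (28.5/94.92) ≈ 0.901.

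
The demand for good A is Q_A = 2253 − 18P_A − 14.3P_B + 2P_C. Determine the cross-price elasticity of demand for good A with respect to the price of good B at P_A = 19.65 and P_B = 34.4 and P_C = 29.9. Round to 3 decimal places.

-0.335

At P_A = 19.65 and P_B = 34.4 and P_C = 29.9: Q_A = 1467.18.
∂Q_A/∂P_B = -14.3.
ε = (∂Q_A/∂P_B)(P_B/Q_A) = -14.3 × (34.4/1467.18) ≈ -0.335.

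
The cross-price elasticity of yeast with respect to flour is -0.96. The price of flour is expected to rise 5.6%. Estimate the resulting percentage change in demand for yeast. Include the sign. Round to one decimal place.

%ΔQ ≈ ε × %ΔP of flour = -0.96 × (5.6%) = -5.4%.

-5.4%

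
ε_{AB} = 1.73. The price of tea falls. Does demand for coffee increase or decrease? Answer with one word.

decrease

ε > 0 and the price of tea falls, so the quantity of coffee moves in the same direction: it decreases.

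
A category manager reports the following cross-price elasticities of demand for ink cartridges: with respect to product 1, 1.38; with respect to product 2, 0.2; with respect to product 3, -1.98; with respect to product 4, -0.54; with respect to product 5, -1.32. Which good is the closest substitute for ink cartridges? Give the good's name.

product 1

Substitutes have ε > 0. Among the positive values, 1.38 (product 1) is largest.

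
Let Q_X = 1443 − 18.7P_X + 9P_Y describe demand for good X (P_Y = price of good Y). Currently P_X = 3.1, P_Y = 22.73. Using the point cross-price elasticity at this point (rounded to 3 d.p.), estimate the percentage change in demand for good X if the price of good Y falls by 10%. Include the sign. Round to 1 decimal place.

-1.3%

At P_X = 3.1, P_Y = 22.73: Q_X = 1589.6.
∂Q_X/∂P_Y = 9.
ε = (∂Q_X/∂P_Y)(P_Y/Q_X) = 9.0000 × 22.73/1589.6 ≈ 0.129.
%ΔQ_X ≈ ε × %ΔP_Y = 0.129 × (-10%) = -1.3%.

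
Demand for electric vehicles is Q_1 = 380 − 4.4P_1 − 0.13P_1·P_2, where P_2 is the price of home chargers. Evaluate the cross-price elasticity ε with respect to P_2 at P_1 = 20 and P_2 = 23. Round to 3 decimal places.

At P_1 = 20 and P_2 = 23: Q_1 = 232.2.
∂Q_1/∂P_2 = -0.13P_1 = -0.13(20) = -2.6000.
ε = (∂Q_1/∂P_2)(P_2/Q_1) = -2.6000 × (23/232.2) ≈ -0.258.
ε < 0: complements.

-0.258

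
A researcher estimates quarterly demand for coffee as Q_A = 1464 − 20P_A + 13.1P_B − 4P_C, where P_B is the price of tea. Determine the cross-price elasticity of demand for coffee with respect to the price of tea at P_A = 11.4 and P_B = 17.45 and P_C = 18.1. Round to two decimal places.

0.16

At P_A = 11.4 and P_B = 17.45 and P_C = 18.1: Q_A = 1392.195.
∂Q_A/∂P_B = 13.1.
ε = (∂Q_A/∂P_B)(P_B/Q_A) = 13.1 × (17.45/1392.195) ≈ 0.16.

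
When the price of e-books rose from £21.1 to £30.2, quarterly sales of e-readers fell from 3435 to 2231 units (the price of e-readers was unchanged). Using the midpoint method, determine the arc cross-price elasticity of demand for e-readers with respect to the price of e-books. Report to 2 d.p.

ΔQ_A = 2231 − 3435 = -1204; ΔP_B = 30.2 − 21.1 = 9.1.
Midpoints: Q̄_A = 2833.0, P̄_B = 25.65.
ε = (ΔQ_A/Q̄_A)/(ΔP_B/P̄_B) = (-1204/2833.0)/(9.1/25.65) ≈ -1.20.
ε < 0: e-readers and e-books are complements.

-1.20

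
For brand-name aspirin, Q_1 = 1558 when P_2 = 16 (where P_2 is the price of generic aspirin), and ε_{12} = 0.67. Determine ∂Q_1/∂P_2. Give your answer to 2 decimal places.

65.24

ε = (∂Q_1/∂P_2)·(P_2/Q_1) ⇒ ∂Q_1/∂P_2 = ε·Q_1/P_2 = 0.67 × 1558/16 ≈ 65.24.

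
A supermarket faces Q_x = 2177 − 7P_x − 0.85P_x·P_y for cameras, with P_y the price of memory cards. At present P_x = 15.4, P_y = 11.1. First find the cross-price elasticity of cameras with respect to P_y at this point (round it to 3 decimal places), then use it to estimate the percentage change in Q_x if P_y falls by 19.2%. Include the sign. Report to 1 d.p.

At P_x = 15.4, P_y = 11.1: Q_x = 1923.901.
∂Q_x/∂P_y = -0.85P_x = -13.0900.
ε = (∂Q_x/∂P_y)(P_y/Q_x) = -13.0900 × 11.1/1923.901 ≈ -0.076.
%ΔQ_x ≈ ε × %ΔP_y = -0.076 × (-19.2%) = 1.5%.

1.5%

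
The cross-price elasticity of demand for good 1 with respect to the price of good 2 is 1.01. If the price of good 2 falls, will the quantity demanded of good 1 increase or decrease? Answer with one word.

decrease

ε > 0 and the price of good 2 falls, so the quantity of good 1 moves in the same direction: it decreases.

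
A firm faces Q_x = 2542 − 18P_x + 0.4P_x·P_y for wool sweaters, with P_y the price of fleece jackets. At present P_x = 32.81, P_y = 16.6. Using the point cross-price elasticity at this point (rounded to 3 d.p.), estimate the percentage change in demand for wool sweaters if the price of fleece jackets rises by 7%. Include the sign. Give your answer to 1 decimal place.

At P_x = 32.81, P_y = 16.6: Q_x = 2169.278.
∂Q_x/∂P_y = 0.4P_x = 13.1240.
ε = (∂Q_x/∂P_y)(P_y/Q_x) = 13.1240 × 16.6/2169.278 ≈ 0.100.
%ΔQ_x ≈ ε × %ΔP_y = 0.100 × (7%) = 0.7%.

0.7%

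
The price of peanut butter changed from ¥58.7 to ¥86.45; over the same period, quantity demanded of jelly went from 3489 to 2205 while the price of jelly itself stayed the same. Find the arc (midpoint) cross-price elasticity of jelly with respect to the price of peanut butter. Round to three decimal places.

-1.180

ΔQ_A = 2205 − 3489 = -1284; ΔP_B = 86.45 − 58.7 = 27.75.
Midpoints: Q̄_A = 2847.0, P̄_B = 72.58.
ε = (ΔQ_A/Q̄_A)/(ΔP_B/P̄_B) = (-1284/2847.0)/(27.75/72.58) ≈ -1.180.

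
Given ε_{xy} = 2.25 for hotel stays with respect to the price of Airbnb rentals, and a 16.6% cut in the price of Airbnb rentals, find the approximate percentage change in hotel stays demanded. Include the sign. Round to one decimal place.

%ΔQ ≈ ε × %ΔP of Airbnb rentals = 2.25 × (-16.6%) = -37.4%.

-37.4%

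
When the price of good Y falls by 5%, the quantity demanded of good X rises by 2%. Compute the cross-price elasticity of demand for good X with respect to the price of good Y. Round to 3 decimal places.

-0.400

ε = (%ΔQ of good X) / (%ΔP of good Y) = (2%) / (-5%) ≈ -0.400.
Negative cross-price elasticity: complements.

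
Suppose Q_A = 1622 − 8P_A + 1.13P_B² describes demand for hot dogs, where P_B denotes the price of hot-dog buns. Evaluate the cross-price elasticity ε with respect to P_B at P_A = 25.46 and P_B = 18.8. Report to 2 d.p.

0.44

At P_A = 25.46 and P_B = 18.8: Q_A = 1817.707.
∂Q_A/∂P_B = 2.26P_B = 2.26(18.8) = 42.4880.
ε = (∂Q_A/∂P_B)(P_B/Q_A) = 42.4880 × (18.8/1817.707) ≈ 0.44.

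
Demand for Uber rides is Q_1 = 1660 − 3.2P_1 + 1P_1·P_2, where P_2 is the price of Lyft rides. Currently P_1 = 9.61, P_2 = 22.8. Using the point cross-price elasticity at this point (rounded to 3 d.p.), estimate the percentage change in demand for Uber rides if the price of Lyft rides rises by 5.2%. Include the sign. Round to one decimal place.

0.6%

At P_1 = 9.61, P_2 = 22.8: Q_1 = 1848.356.
∂Q_1/∂P_2 = 1P_1 = 9.6100.
ε = (∂Q_1/∂P_2)(P_2/Q_1) = 9.6100 × 22.8/1848.356 ≈ 0.119.
%ΔQ_1 ≈ ε × %ΔP_2 = 0.119 × (5.2%) = 0.6%.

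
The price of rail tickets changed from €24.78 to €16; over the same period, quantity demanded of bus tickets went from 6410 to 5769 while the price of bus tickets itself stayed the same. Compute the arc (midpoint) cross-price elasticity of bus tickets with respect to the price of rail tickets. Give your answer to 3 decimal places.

ΔQ_A = 5769 − 6410 = -641; ΔP_B = 16 − 24.78 = -8.78.
Midpoints: Q̄_A = 6089.5, P̄_B = 20.39.
ε = (ΔQ_A/Q̄_A)/(ΔP_B/P̄_B) = (-641/6089.5)/(-8.78/20.39) ≈ 0.244.

0.244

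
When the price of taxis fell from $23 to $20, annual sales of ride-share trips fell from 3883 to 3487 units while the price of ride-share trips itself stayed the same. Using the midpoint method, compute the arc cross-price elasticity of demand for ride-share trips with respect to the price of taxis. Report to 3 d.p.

ΔQ_A = 3487 − 3883 = -396; ΔP_B = 20 − 23 = -3.
Midpoints: Q̄_A = 3685.0, P̄_B = 21.50.
ε = (ΔQ_A/Q̄_A)/(ΔP_B/P̄_B) = (-396/3685.0)/(-3/21.50) ≈ 0.770.

0.770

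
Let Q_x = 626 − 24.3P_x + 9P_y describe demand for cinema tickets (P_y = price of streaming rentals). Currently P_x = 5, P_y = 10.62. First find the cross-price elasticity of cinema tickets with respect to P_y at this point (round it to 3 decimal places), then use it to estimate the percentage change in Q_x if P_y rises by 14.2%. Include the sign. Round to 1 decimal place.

At P_x = 5, P_y = 10.62: Q_x = 600.08.
∂Q_x/∂P_y = 9.
ε = (∂Q_x/∂P_y)(P_y/Q_x) = 9.0000 × 10.62/600.08 ≈ 0.159.
%ΔQ_x ≈ ε × %ΔP_y = 0.159 × (14.2%) = 2.3%.

2.3%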